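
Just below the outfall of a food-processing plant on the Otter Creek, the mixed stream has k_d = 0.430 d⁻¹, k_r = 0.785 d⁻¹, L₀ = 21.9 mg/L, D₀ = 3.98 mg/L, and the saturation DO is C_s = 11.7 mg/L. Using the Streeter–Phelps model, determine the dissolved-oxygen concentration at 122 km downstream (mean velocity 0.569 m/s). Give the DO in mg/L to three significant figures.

Travel time t = x/v = 122 km / (0.569 m/s) = 122000 m / 0.569 m/s = 214400 s = 2.482 d.
k_d L₀/(k_r−k_d) = 0.430×21.9/(0.785−0.430) = 9.417/0.3550 = 26.53 mg/L.
e^(−k_d t) = e^(−0.430×2.482) = 0.3440; e^(−k_r t) = e^(−0.785×2.482) = 0.1425.
D = 26.53 × (0.3440 − 0.1425) + 3.98 × 0.1425 = 5.344 + 0.5673 = 5.911 mg/L.
DO = C_s − D = 11.7 − 5.911 = 5.789 mg/L.

DO ≈ 5.79 mg/L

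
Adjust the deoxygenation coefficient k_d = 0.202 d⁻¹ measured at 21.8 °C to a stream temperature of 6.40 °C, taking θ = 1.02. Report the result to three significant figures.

k_d ≈ 0.149 d⁻¹

k_d(T₂) = k_d(T₁) · θ^(T₂−T₁) = 0.202 × 1.02^(6.40−21.8)
= 0.202 × 1.02^-15.4 = 0.202 × 0.7372 = 0.1489 d⁻¹.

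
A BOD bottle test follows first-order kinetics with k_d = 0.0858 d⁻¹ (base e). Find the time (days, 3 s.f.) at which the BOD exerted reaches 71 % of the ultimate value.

y/L₀ = 1 − e^(−k_d t) = 0.71 ⇒ e^(−k_d t) = 0.290
t = −ln(0.290) / 0.0858 = 1.238 / 0.0858 = 14.43 d.

t ≈ 14.4 d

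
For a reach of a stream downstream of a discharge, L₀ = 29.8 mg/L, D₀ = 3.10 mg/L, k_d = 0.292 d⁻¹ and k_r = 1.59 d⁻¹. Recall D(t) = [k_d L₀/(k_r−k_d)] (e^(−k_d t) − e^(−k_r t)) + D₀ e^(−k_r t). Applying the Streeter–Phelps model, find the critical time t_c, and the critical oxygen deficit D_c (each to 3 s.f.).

At the critical point dD/dt = 0, so k_d L₀ e^(−k_d t) = k_r D. Substituting D(t) from the Streeter–Phelps equation and solving for t gives
t_c = ln[(k_r/k_d)(1 − D₀(k_r−k_d)/(k_d L₀))] / (k_r−k_d).
Here k_r−k_d = 1.298 d⁻¹ and 1 − D₀(k_r−k_d)/(k_d L₀) = 1 − 3.10×1.298/(0.292×29.8) = 0.5376, so
t_c = ln(5.445 × 0.5376) / 1.298 = 1.074 / 1.298 = 0.8275 d.
D_c = (k_d/k_r) L₀ e^(−k_d t_c) = (0.292/1.59) × 29.8 × e^(−0.292×0.8275) = 0.1836 × 29.8 × 0.7854 = 4.298 mg/L.

t_c ≈ 0.827 d; D_c ≈ 4.30 mg/L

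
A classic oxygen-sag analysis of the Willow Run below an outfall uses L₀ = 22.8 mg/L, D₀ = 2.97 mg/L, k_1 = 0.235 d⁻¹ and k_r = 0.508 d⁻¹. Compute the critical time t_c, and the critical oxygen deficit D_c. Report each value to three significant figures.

t_c = [1/(k_r−k_1)] ln[(k_r/k_1)(1 − D₀(k_r−k_1)/(k_1 L₀))]
= [1/(0.508−0.235)] ln[(0.508/0.235)(1 − 2.97×0.2730/(0.235×22.8))]
= (1/0.2730) ln[2.162 × 0.8487] = 3.663 × ln(1.835) = 3.663 × 0.6068 = 2.223 d.
D_c = (k_1/k_r) L₀ e^(−k_1 t_c) = (0.235/0.508) × 22.8 × e^(−0.235×2.223) = 0.4626 × 22.8 × 0.5931 = 6.256 mg/L.

t_c ≈ 2.22 d; D_c ≈ 6.26 mg/L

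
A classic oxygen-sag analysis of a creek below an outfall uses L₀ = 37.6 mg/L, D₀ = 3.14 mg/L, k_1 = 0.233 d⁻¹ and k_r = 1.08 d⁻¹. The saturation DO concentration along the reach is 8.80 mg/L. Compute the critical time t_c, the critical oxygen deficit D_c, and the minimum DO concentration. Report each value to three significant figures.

t_c ≈ 1.38 d; D_c ≈ 5.88 mg/L; min DO ≈ 2.92 mg/L

At the critical point dD/dt = 0, so k_1 L₀ e^(−k_1 t) = k_r D. Substituting D(t) from the Streeter–Phelps equation and solving for t gives
t_c = ln[(k_r/k_1)(1 − D₀(k_r−k_1)/(k_1 L₀))] / (k_r−k_1).
Here k_r−k_1 = 0.8470 d⁻¹ and 1 − D₀(k_r−k_1)/(k_1 L₀) = 1 − 3.14×0.8470/(0.233×37.6) = 0.6964, so
t_c = ln(4.635 × 0.6964) / 0.8470 = 1.172 / 0.8470 = 1.384 d.
L(t_c) = L₀ e^(−k_1 t_c) = 37.6 × 0.7244 = 27.24 mg/L, and at the critical point k_r D_c = k_1 L, so D_c = (0.233/1.08) × 27.24 = 5.876 mg/L.
Minimum DO = C_s − D_c = 8.80 − 5.876 = 2.924 mg/L.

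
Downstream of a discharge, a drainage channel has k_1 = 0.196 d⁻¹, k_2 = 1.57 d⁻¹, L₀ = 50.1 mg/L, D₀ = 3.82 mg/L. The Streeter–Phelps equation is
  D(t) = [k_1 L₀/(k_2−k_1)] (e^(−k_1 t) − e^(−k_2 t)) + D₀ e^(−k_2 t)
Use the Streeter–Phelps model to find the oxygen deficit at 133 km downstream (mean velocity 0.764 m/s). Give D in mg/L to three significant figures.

Travel time t = x/v = 133 km / (0.764 m/s) = 133000 m / 0.764 m/s = 174100 s = 2.015 d.
k_1 L₀/(k_2−k_1) = 0.196×50.1/(1.57−0.196) = 9.820/1.374 = 7.147 mg/L.
e^(−k_1 t) = e^(−0.196×2.015) = 0.6737; e^(−k_2 t) = e^(−1.57×2.015) = 0.04228.
D = 7.147 × (0.6737 − 0.04228) + 3.82 × 0.04228 = 4.513 + 0.1615 = 4.674 mg/L.

D ≈ 4.67 mg/L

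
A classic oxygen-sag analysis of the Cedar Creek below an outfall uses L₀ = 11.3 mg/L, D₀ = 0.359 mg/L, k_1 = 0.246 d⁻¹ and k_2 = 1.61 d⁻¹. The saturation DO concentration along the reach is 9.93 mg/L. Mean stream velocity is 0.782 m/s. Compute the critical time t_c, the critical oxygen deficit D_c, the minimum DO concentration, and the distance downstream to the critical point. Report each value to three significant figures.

t_c ≈ 1.24 d; D_c ≈ 1.27 mg/L; min DO ≈ 8.66 mg/L; x_c ≈ 83.5 km

At the critical point dD/dt = 0, so k_1 L₀ e^(−k_1 t) = k_2 D. Substituting D(t) from the Streeter–Phelps equation and solving for t gives
t_c = ln[(k_2/k_1)(1 − D₀(k_2−k_1)/(k_1 L₀))] / (k_2−k_1).
Here k_2−k_1 = 1.364 d⁻¹ and 1 − D₀(k_2−k_1)/(k_1 L₀) = 1 − 0.359×1.364/(0.246×11.3) = 0.8238, so
t_c = ln(6.545 × 0.8238) / 1.364 = 1.685 / 1.364 = 1.235 d.
D_c = (k_1/k_2) L₀ e^(−k_1 t_c) = (0.246/1.61) × 11.3 × e^(−0.246×1.235) = 0.1528 × 11.3 × 0.7380 = 1.274 mg/L.
Minimum DO = C_s − D_c = 9.93 − 1.274 = 8.656 mg/L.
x_c = v t_c = 0.782 m/s × 1.235 d × 86400 s/d = 83460 m ≈ 83.5 km.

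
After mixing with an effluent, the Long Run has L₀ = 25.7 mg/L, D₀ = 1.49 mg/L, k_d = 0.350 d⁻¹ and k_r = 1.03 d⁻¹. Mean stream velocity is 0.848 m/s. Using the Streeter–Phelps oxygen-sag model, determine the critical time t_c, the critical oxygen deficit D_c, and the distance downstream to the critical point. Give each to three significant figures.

t_c ≈ 1.41 d; D_c ≈ 5.33 mg/L; x_c ≈ 103 km

With k_r/k_d = 2.943 and 1 − D₀(k_r−k_d)/(k_d L₀) = 0.8874,
t_c = ln(2.943 × 0.8874) / (1.03 − 0.350) = ln(2.611) / 0.6800 = 0.9599/0.6800 = 1.412 d.
L(t_c) = L₀ e^(−k_d t_c) = 25.7 × 0.6101 = 15.68 mg/L, and at the critical point k_r D_c = k_d L, so D_c = (0.350/1.03) × 15.68 = 5.328 mg/L.
x_c = v t_c = 0.848 m/s × 1.412 d × 86400 s/d = 103400 m ≈ 103 km.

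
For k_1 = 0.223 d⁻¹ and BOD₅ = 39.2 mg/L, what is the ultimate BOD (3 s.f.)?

L₀ ≈ 58.3 mg/L

BOD₅ = L₀(1 − e^(−5k_1)) ⇒ L₀ = BOD₅ / (1 − e^(−5×0.223))
= 39.2 / (1 − 0.3279) = 39.2 / 0.6721 = 58.33 mg/L.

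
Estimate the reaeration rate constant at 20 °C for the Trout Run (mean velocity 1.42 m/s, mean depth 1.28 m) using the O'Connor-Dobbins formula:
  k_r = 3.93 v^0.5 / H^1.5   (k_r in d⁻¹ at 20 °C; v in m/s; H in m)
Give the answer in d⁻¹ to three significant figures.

k_r = 3.93 × 1.42^0.5 / 1.28^1.5 = 3.93 × 1.192 / 1.448 = 3.234 d⁻¹.

k_r ≈ 3.23 d⁻¹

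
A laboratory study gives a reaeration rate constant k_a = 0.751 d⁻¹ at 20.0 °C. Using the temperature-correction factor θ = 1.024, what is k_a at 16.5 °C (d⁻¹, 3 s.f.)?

k_a ≈ 0.691 d⁻¹

k_a(T₂) = k_a(T₁) · θ^(T₂−T₁) = 0.751 × 1.024^(16.5−20.0)
= 0.751 × 1.024^-3.50 = 0.751 × 0.9203 = 0.6912 d⁻¹.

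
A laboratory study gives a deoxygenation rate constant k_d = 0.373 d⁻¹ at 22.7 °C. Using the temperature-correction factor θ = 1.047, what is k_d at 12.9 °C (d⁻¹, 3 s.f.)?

k_d ≈ 0.238 d⁻¹

k_d(T₂) = k_d(T₁) · θ^(T₂−T₁) = 0.373 × 1.047^(12.9−22.7)
= 0.373 × 1.047^-9.80 = 0.373 × 0.6376 = 0.2378 d⁻¹.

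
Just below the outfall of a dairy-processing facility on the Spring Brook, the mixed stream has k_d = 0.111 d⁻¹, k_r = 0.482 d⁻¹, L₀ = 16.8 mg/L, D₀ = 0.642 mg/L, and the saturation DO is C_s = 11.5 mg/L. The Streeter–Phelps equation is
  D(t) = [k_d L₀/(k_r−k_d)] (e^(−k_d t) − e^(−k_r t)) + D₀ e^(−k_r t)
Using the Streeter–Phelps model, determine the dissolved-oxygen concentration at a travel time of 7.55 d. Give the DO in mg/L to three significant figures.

k_d L₀/(k_r−k_d) = 0.111×16.8/(0.482−0.111) = 1.865/0.3710 = 5.026 mg/L.
e^(−k_d t) = e^(−0.111×7.550) = 0.4326; e^(−k_r t) = e^(−0.482×7.550) = 0.02628.
D = 5.026 × (0.4326 − 0.02628) + 0.642 × 0.02628 = 2.042 + 0.01687 = 2.059 mg/L.
DO = C_s − D = 11.5 − 2.059 = 9.441 mg/L.

DO ≈ 9.44 mg/L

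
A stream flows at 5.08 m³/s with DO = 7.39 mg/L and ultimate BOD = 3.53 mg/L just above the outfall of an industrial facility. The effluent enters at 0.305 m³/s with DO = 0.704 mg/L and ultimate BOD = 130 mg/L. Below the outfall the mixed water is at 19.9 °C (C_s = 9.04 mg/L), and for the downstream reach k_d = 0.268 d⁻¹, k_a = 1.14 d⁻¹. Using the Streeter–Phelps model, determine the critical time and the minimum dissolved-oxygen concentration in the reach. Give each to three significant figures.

t_c ≈ 0.559 d; minimum DO ≈ 6.88 mg/L

Mixed DO = (5.08×7.39 + 0.305×0.704)/(5.08+0.305) = 37.76/5.385 = 7.011 mg/L.
Mixed L₀ = (5.08×3.53 + 0.305×130)/(5.385) = 57.58/5.385 = 10.69 mg/L.
Initial deficit D₀ = C_s − DO₀ = 9.04 − 7.011 = 2.029 mg/L.
t_c = (1/0.8720) ln[(1.14/0.268)(1 − 2.029×0.8720/(0.268×10.69))] = 1.147 × ln(1.628) = 0.5588 d.
D_c = (0.268/1.14) × 10.69 × e^(−0.268×0.5588) = 0.2351 × 10.69 × 0.8609 = 2.164 mg/L.
Minimum DO = 9.04 − 2.164 = 6.876 mg/L.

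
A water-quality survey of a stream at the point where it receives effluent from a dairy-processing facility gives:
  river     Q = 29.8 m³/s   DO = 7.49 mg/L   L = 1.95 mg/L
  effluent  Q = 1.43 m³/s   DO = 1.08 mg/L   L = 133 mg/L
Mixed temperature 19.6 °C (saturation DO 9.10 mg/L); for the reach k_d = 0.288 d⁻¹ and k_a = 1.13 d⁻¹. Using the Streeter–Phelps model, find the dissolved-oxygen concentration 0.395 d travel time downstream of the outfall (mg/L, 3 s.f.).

Mixed DO = (29.8×7.49 + 1.43×1.08)/(29.8+1.43) = 224.7/31.23 = 7.196 mg/L.
Mixed L₀ = (29.8×1.95 + 1.43×133)/(31.23) = 248.3/31.23 = 7.951 mg/L.
Initial deficit D₀ = C_s − DO₀ = 9.10 − 7.196 = 1.904 mg/L.
D(0.395) = [0.288×7.951/(1.13−0.288)](e^(−0.288×0.395) − e^(−1.13×0.395)) + 1.904 e^(−1.13×0.395)
= 2.719 × (0.8925 − 0.6400) + 1.904 × 0.6400 = 1.905 mg/L.
DO = 9.10 − 1.905 = 7.195 mg/L.

DO ≈ 7.20 mg/L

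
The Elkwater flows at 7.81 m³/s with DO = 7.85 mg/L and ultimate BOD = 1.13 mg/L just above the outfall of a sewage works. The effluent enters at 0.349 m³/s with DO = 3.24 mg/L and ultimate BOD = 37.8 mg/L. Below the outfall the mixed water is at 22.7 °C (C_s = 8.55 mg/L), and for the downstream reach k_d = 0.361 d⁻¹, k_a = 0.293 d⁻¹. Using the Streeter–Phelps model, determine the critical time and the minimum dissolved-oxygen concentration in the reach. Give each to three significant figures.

Mixed DO = (7.81×7.85 + 0.349×3.24)/(7.81+0.349) = 62.44/8.159 = 7.653 mg/L.
Mixed L₀ = (7.81×1.13 + 0.349×37.8)/(8.159) = 22.02/8.159 = 2.699 mg/L.
Initial deficit D₀ = C_s − DO₀ = 8.55 − 7.653 = 0.8972 mg/L.
t_c = (1/-0.06800) ln[(0.293/0.361)(1 − 0.8972×-0.06800/(0.361×2.699))] = -14.71 × ln(0.8625) = 2.176 d.
D_c = (0.361/0.293) × 2.699 × e^(−0.361×2.176) = 1.232 × 2.699 × 0.4559 = 1.516 mg/L.
Minimum DO = 8.55 − 1.516 = 7.034 mg/L.

t_c ≈ 2.18 d; minimum DO ≈ 7.03 mg/L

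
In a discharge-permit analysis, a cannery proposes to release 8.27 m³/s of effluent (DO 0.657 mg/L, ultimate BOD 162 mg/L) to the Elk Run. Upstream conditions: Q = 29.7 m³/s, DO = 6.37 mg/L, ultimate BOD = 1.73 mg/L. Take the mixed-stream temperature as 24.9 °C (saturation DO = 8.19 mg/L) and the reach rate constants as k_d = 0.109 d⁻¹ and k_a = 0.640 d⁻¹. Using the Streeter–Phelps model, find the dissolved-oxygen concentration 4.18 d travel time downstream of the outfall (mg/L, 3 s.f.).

Mixed DO = (29.7×6.37 + 8.27×0.657)/(29.7+8.27) = 194.6/37.97 = 5.126 mg/L.
Mixed L₀ = (29.7×1.73 + 8.27×162)/(37.97) = 1391/37.97 = 36.64 mg/L.
Initial deficit D₀ = C_s − DO₀ = 8.19 − 5.126 = 3.064 mg/L.
D(4.18) = [0.109×36.64/(0.640−0.109)](e^(−0.109×4.18) − e^(−0.640×4.18)) + 3.064 e^(−0.640×4.18)
= 7.521 × (0.6341 − 0.06889) + 3.064 × 0.06889 = 4.462 mg/L.
DO = 8.19 − 4.462 = 3.728 mg/L.

DO ≈ 3.73 mg/L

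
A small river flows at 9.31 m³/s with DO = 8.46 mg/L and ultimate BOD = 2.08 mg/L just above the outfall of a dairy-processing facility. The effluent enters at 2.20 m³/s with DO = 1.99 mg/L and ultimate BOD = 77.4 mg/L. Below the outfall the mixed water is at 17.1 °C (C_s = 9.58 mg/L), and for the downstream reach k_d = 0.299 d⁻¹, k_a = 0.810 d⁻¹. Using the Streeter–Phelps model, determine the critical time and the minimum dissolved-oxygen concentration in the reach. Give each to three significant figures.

Mixed DO = (9.31×8.46 + 2.20×1.99)/(9.31+2.20) = 83.14/11.51 = 7.223 mg/L.
Mixed L₀ = (9.31×2.08 + 2.20×77.4)/(11.51) = 189.6/11.51 = 16.48 mg/L.
Initial deficit D₀ = C_s − DO₀ = 9.58 − 7.223 = 2.357 mg/L.
t_c = (1/0.5110) ln[(0.810/0.299)(1 − 2.357×0.5110/(0.299×16.48))] = 1.957 × ln(2.047) = 1.402 d.
D_c = (0.299/0.810) × 16.48 × e^(−0.299×1.402) = 0.3691 × 16.48 × 0.6576 = 4.000 mg/L.
Minimum DO = 9.58 − 4.000 = 5.580 mg/L.

t_c ≈ 1.40 d; minimum DO ≈ 5.58 mg/L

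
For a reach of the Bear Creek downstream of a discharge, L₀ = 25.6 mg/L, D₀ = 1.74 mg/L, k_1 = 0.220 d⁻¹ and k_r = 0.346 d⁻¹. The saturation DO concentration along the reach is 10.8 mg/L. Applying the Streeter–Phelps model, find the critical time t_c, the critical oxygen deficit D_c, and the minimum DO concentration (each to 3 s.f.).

t_c ≈ 3.28 d; D_c ≈ 7.91 mg/L; min DO ≈ 2.89 mg/L

At the critical point dD/dt = 0, so k_1 L₀ e^(−k_1 t) = k_r D. Substituting D(t) from the Streeter–Phelps equation and solving for t gives
t_c = ln[(k_r/k_1)(1 − D₀(k_r−k_1)/(k_1 L₀))] / (k_r−k_1).
Here k_r−k_1 = 0.1260 d⁻¹ and 1 − D₀(k_r−k_1)/(k_1 L₀) = 1 − 1.74×0.1260/(0.220×25.6) = 0.9611, so
t_c = ln(1.573 × 0.9611) / 0.1260 = 0.4131 / 0.1260 = 3.279 d.
L(t_c) = L₀ e^(−k_1 t_c) = 25.6 × 0.4861 = 12.44 mg/L, and at the critical point k_r D_c = k_1 L, so D_c = (0.220/0.346) × 12.44 = 7.913 mg/L.
Minimum DO = C_s − D_c = 10.8 − 7.913 = 2.887 mg/L.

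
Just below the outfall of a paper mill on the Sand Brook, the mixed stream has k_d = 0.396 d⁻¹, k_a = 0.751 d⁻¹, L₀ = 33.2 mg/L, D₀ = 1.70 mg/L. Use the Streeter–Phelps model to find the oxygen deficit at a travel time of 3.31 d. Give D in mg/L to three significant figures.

k_d L₀/(k_a−k_d) = 0.396×33.2/(0.751−0.396) = 13.15/0.3550 = 37.03 mg/L.
e^(−k_d t) = e^(−0.396×3.310) = 0.2696; e^(−k_a t) = e^(−0.751×3.310) = 0.08326.
D = 37.03 × (0.2696 − 0.08326) + 1.70 × 0.08326 = 6.902 + 0.1415 = 7.043 mg/L.

D ≈ 7.04 mg/L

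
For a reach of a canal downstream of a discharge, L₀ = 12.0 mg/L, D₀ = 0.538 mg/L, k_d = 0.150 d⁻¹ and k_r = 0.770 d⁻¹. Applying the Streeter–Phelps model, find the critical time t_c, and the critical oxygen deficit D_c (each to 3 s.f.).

t_c ≈ 2.31 d; D_c ≈ 1.65 mg/L

At the critical point dD/dt = 0, so k_d L₀ e^(−k_d t) = k_r D. Substituting D(t) from the Streeter–Phelps equation and solving for t gives
t_c = ln[(k_r/k_d)(1 − D₀(k_r−k_d)/(k_d L₀))] / (k_r−k_d).
Here k_r−k_d = 0.6200 d⁻¹ and 1 − D₀(k_r−k_d)/(k_d L₀) = 1 − 0.538×0.6200/(0.150×12.0) = 0.8147, so
t_c = ln(5.133 × 0.8147) / 0.6200 = 1.431 / 0.6200 = 2.308 d.
D_c = (k_d/k_r) L₀ e^(−k_d t_c) = (0.150/0.770) × 12.0 × e^(−0.150×2.308) = 0.1948 × 12.0 × 0.7074 = 1.654 mg/L.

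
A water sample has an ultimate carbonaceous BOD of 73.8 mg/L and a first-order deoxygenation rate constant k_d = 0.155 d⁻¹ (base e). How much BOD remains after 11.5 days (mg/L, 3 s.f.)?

L ≈ 12.4 mg/L

L_t = L₀ e^(−k_d t) = 73.8 × e^(−0.155×11.5) = 73.8 × 0.1682 = 12.41 mg/L.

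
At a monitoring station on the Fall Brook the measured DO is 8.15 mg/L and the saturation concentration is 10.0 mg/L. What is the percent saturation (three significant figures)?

% saturation = C/C_s × 100 = 8.15/10.0 × 100 = 81.5 %.

81.5 % saturation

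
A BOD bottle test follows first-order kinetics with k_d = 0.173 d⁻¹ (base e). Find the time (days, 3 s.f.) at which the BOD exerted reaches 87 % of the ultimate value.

y/L₀ = 1 − e^(−k_d t) = 0.87 ⇒ e^(−k_d t) = 0.130
t = −ln(0.130) / 0.173 = 2.040 / 0.173 = 11.79 d.

t ≈ 11.8 d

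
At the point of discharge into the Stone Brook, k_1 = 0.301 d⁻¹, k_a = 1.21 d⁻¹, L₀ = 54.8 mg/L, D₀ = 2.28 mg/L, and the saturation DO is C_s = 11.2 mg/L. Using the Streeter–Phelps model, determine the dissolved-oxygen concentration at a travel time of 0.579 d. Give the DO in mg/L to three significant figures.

DO ≈ 3.83 mg/L

k_1 L₀/(k_a−k_1) = 0.301×54.8/(1.21−0.301) = 16.49/0.9090 = 18.15 mg/L.
e^(−k_1 t) = e^(−0.301×0.5790) = 0.8401; e^(−k_a t) = e^(−1.21×0.5790) = 0.4963.
D = 18.15 × (0.8401 − 0.4963) + 2.28 × 0.4963 = 6.238 + 1.132 = 7.370 mg/L.
DO = C_s − D = 11.2 − 7.370 = 3.830 mg/L.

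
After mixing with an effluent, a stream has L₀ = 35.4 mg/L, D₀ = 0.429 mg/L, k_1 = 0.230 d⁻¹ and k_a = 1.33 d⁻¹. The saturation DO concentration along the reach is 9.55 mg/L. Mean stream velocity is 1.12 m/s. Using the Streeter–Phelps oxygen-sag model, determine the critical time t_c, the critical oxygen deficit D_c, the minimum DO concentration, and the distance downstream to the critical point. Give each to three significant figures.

t_c = [1/(k_a−k_1)] ln[(k_a/k_1)(1 − D₀(k_a−k_1)/(k_1 L₀))]
= [1/(1.33−0.230)] ln[(1.33/0.230)(1 − 0.429×1.100/(0.230×35.4))]
= (1/1.100) ln[5.783 × 0.9420] = 0.9091 × ln(5.447) = 0.9091 × 1.695 = 1.541 d.
D_c = (k_1/k_a) L₀ e^(−k_1 t_c) = (0.230/1.33) × 35.4 × e^(−0.230×1.541) = 0.1729 × 35.4 × 0.7016 = 4.295 mg/L.
Minimum DO = C_s − D_c = 9.55 − 4.295 = 5.255 mg/L.
x_c = v t_c = 1.12 m/s × 1.541 d × 86400 s/d = 149100 m ≈ 149 km.

t_c ≈ 1.54 d; D_c ≈ 4.29 mg/L; min DO ≈ 5.26 mg/L; x_c ≈ 149 km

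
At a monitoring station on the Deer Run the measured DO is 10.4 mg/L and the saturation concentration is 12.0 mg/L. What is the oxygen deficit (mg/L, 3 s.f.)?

D = C_s − C = 12.0 − 10.4 = 1.60 mg/L.

D ≈ 1.60 mg/L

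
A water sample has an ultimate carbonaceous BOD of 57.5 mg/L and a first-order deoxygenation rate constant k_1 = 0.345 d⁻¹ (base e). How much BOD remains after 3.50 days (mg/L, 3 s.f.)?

L ≈ 17.2 mg/L

L_t = L₀ e^(−k_1 t) = 57.5 × e^(−0.345×3.50) = 57.5 × 0.2989 = 17.19 mg/L.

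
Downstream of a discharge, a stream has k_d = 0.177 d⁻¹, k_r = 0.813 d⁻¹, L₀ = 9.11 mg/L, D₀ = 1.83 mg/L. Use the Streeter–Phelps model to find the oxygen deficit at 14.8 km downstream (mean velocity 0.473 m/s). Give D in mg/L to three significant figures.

D ≈ 1.85 mg/L

Travel time t = x/v = 14.8 km / (0.473 m/s) = 14800 m / 0.473 m/s = 31290 s = 0.3621 d.
k_d L₀/(k_r−k_d) = 0.177×9.11/(0.813−0.177) = 1.612/0.6360 = 2.535 mg/L.
e^(−k_d t) = e^(−0.177×0.3621) = 0.9379; e^(−k_r t) = e^(−0.813×0.3621) = 0.7450.
D = 2.535 × (0.9379 − 0.7450) + 1.83 × 0.7450 = 0.4892 + 1.363 = 1.852 mg/L.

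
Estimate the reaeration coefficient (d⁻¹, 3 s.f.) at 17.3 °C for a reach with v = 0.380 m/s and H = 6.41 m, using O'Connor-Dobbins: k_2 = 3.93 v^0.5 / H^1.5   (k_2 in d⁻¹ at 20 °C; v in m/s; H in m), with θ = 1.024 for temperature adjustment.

k_2 ≈ 0.140 d⁻¹

k_2(20) = 3.93 × 0.380^0.5 / 6.41^1.5 = 3.93 × 0.6164 / 16.23 = 0.1493 d⁻¹.
k_2(17.3) = 0.1493 × 1.024^(17.3−20) = 0.1493 × 0.9380 = 0.1400 d⁻¹.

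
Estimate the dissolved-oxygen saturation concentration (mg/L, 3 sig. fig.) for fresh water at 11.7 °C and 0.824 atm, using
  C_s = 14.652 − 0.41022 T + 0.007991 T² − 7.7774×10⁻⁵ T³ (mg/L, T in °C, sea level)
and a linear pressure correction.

At sea level: C_s = 14.652 − 0.41022×11.7 + 0.007991×11.7² − 7.7774×10⁻⁵×11.7³ = 10.82 mg/L.
Pressure correction: C_s' = 10.82 × 0.824 = 8.917 mg/L.

C_s ≈ 8.92 mg/L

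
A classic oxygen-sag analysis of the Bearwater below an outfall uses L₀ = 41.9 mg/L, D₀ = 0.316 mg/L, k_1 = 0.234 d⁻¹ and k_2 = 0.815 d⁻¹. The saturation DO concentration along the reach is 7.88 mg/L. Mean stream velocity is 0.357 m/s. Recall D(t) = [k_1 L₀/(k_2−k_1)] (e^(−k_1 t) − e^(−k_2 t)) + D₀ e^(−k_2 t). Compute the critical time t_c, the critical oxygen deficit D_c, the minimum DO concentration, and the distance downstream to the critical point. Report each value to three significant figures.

t_c ≈ 2.12 d; D_c ≈ 7.33 mg/L; min DO ≈ 0.547 mg/L; x_c ≈ 65.2 km

With k_2/k_1 = 3.483 and 1 − D₀(k_2−k_1)/(k_1 L₀) = 0.9813,
t_c = ln(3.483 × 0.9813) / (0.815 − 0.234) = ln(3.418) / 0.5810 = 1.229/0.5810 = 2.115 d.
D_c = (k_1/k_2) L₀ e^(−k_1 t_c) = (0.234/0.815) × 41.9 × e^(−0.234×2.115) = 0.2871 × 41.9 × 0.6096 = 7.333 mg/L.
Minimum DO = C_s − D_c = 7.88 − 7.333 = 0.5465 mg/L.
x_c = v t_c = 0.357 m/s × 2.115 d × 86400 s/d = 65240 m ≈ 65.2 km.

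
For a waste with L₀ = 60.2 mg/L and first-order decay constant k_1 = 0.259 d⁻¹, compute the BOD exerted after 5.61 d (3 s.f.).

y_t = L₀(1 − e^(−k_1 t)) = 60.2 × (1 − e^(−0.259×5.61))
= 60.2 × (1 − 0.2339) = 60.2 × 0.7661 = 46.12 mg/L.

y ≈ 46.1 mg/L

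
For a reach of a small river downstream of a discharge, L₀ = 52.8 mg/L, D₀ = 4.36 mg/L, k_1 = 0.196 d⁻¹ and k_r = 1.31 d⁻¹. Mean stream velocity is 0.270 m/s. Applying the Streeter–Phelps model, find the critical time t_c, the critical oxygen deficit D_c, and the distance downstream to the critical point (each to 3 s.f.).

At the critical point dD/dt = 0, so k_1 L₀ e^(−k_1 t) = k_r D. Substituting D(t) from the Streeter–Phelps equation and solving for t gives
t_c = ln[(k_r/k_1)(1 − D₀(k_r−k_1)/(k_1 L₀))] / (k_r−k_1).
Here k_r−k_1 = 1.114 d⁻¹ and 1 − D₀(k_r−k_1)/(k_1 L₀) = 1 − 4.36×1.114/(0.196×52.8) = 0.5307, so
t_c = ln(6.684 × 0.5307) / 1.114 = 1.266 / 1.114 = 1.136 d.
L(t_c) = L₀ e^(−k_1 t_c) = 52.8 × 0.8003 = 42.26 mg/L, and at the critical point k_r D_c = k_1 L, so D_c = (0.196/1.31) × 42.26 = 6.322 mg/L.
x_c = v t_c = 0.270 m/s × 1.136 d × 86400 s/d = 26510 m ≈ 26.5 km.

t_c ≈ 1.14 d; D_c ≈ 6.32 mg/L; x_c ≈ 26.5 km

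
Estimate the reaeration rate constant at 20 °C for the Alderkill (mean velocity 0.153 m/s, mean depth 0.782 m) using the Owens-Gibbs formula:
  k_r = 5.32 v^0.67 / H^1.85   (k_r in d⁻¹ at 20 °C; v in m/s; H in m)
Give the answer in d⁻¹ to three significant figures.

k_r ≈ 2.38 d⁻¹

k_r = 5.32 × 0.153^0.67 / 0.782^1.85 = 5.32 × 0.2843 / 0.6345 = 2.384 d⁻¹.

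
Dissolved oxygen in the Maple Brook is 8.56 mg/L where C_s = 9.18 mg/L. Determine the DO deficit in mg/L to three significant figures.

D ≈ 0.620 mg/L

D = C_s − C = 9.18 − 8.56 = 0.620 mg/L.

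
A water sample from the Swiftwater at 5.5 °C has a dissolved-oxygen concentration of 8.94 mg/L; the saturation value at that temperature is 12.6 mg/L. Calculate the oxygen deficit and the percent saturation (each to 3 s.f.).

D ≈ 3.66 mg/L; 71.0 % saturation

D = C_s − C = 12.6 − 8.94 = 3.66 mg/L.
% saturation = 8.94/12.6 × 100 = 71.0 %.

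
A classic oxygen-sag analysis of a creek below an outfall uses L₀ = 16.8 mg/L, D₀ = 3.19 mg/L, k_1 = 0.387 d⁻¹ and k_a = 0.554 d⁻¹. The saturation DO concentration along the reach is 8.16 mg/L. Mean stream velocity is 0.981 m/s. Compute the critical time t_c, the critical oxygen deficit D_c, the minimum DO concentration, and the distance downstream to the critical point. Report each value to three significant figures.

With k_a/k_1 = 1.432 and 1 − D₀(k_a−k_1)/(k_1 L₀) = 0.9181,
t_c = ln(1.432 × 0.9181) / (0.554 − 0.387) = ln(1.314) / 0.1670 = 0.2732/0.1670 = 1.636 d.
L(t_c) = L₀ e^(−k_1 t_c) = 16.8 × 0.5309 = 8.919 mg/L, and at the critical point k_a D_c = k_1 L, so D_c = (0.387/0.554) × 8.919 = 6.230 mg/L.
Minimum DO = C_s − D_c = 8.16 − 6.230 = 1.930 mg/L.
x_c = v t_c = 0.981 m/s × 1.636 d × 86400 s/d = 138700 m ≈ 139 km.

t_c ≈ 1.64 d; D_c ≈ 6.23 mg/L; min DO ≈ 1.93 mg/L; x_c ≈ 139 km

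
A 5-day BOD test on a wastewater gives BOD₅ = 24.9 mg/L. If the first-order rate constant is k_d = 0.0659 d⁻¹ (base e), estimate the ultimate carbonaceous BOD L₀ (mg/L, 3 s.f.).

BOD₅ = L₀(1 − e^(−5k_d)) ⇒ L₀ = BOD₅ / (1 − e^(−5×0.0659))
= 24.9 / (1 − 0.7193) = 24.9 / 0.2807 = 88.70 mg/L.

L₀ ≈ 88.7 mg/L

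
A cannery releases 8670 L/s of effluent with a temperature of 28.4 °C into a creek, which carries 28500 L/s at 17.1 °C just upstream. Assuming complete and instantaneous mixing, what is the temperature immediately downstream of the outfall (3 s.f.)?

Flow-weighted mixing: C = (Q_r C_r + Q_w C_w)/(Q_r + Q_w)
= (28500×17.1 + 8670×28.4)/(28500 + 8670) = 733600/37170 = 19.74 °C.

19.7 °C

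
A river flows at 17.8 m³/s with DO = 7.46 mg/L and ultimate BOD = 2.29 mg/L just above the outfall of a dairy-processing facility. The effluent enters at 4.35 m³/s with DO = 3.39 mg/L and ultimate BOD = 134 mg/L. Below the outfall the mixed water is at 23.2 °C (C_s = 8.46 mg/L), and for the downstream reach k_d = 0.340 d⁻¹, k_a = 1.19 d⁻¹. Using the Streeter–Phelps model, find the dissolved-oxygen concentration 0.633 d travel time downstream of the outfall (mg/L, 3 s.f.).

Mixed DO = (17.8×7.46 + 4.35×3.39)/(17.8+4.35) = 147.5/22.15 = 6.661 mg/L.
Mixed L₀ = (17.8×2.29 + 4.35×134)/(22.15) = 623.7/22.15 = 28.16 mg/L.
Initial deficit D₀ = C_s − DO₀ = 8.46 − 6.661 = 1.799 mg/L.
D(0.633) = [0.340×28.16/(1.19−0.340)](e^(−0.340×0.633) − e^(−1.19×0.633)) + 1.799 e^(−1.19×0.633)
= 11.26 × (0.8064 − 0.4708) + 1.799 × 0.4708 = 4.626 mg/L.
DO = 8.46 − 4.626 = 3.834 mg/L.

DO ≈ 3.83 mg/L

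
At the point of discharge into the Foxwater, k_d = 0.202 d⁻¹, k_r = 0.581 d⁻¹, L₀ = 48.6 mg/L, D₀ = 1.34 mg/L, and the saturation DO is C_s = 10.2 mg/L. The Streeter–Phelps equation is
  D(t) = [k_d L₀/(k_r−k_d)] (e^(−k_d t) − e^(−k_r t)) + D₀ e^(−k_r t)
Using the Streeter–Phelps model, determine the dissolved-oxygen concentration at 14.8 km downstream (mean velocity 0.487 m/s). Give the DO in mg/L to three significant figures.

Travel time t = x/v = 14.8 km / (0.487 m/s) = 14800 m / 0.487 m/s = 30390 s = 0.3517 d.
k_d L₀/(k_r−k_d) = 0.202×48.6/(0.581−0.202) = 9.817/0.3790 = 25.90 mg/L.
e^(−k_d t) = e^(−0.202×0.3517) = 0.9314; e^(−k_r t) = e^(−0.581×0.3517) = 0.8152.
D = 25.90 × (0.9314 − 0.8152) + 1.34 × 0.8152 = 3.011 + 1.092 = 4.103 mg/L.
DO = C_s − D = 10.2 − 4.103 = 6.097 mg/L.

DO ≈ 6.10 mg/L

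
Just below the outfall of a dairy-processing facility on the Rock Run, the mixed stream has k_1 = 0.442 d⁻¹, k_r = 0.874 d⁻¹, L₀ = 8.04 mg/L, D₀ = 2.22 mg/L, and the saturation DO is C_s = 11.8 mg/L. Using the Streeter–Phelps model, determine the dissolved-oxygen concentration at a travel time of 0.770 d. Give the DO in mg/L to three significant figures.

DO ≈ 9.01 mg/L

k_1 L₀/(k_r−k_1) = 0.442×8.04/(0.874−0.442) = 3.554/0.4320 = 8.226 mg/L.
e^(−k_1 t) = e^(−0.442×0.7700) = 0.7115; e^(−k_r t) = e^(−0.874×0.7700) = 0.5102.
D = 8.226 × (0.7115 − 0.5102) + 2.22 × 0.5102 = 1.656 + 1.133 = 2.789 mg/L.
DO = C_s − D = 11.8 − 2.789 = 9.011 mg/L.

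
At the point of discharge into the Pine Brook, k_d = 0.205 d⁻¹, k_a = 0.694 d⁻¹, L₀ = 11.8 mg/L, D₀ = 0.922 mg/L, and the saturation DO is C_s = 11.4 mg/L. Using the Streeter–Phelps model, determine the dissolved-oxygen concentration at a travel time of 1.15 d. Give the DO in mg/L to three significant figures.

k_d L₀/(k_a−k_d) = 0.205×11.8/(0.694−0.205) = 2.419/0.4890 = 4.947 mg/L.
e^(−k_d t) = e^(−0.205×1.150) = 0.7900; e^(−k_a t) = e^(−0.694×1.150) = 0.4502.
D = 4.947 × (0.7900 − 0.4502) + 0.922 × 0.4502 = 1.681 + 0.4151 = 2.096 mg/L.
DO = C_s − D = 11.4 − 2.096 = 9.304 mg/L.

DO ≈ 9.30 mg/L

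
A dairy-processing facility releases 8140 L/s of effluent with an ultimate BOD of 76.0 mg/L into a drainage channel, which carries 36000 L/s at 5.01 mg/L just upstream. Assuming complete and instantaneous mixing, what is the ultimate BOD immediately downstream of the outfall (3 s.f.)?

Flow-weighted mixing: C = (Q_r C_r + Q_w C_w)/(Q_r + Q_w)
= (36000×5.01 + 8140×76.0)/(36000 + 8140) = 799000/44140 = 18.10 mg/L.

18.1 mg/L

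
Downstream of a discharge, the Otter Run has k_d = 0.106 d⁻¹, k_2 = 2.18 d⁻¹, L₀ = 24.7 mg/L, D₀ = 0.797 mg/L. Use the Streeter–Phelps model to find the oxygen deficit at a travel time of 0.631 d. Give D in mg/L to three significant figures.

k_d L₀/(k_2−k_d) = 0.106×24.7/(2.18−0.106) = 2.618/2.074 = 1.262 mg/L.
e^(−k_d t) = e^(−0.106×0.6310) = 0.9353; e^(−k_2 t) = e^(−2.18×0.6310) = 0.2527.
D = 1.262 × (0.9353 − 0.2527) + 0.797 × 0.2527 = 0.8617 + 0.2014 = 1.063 mg/L.

D ≈ 1.06 mg/L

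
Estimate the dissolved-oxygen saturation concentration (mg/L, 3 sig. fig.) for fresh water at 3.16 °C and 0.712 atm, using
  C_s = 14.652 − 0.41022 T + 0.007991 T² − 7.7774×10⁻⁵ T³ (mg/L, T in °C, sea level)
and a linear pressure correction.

At sea level: C_s = 14.652 − 0.41022×3.16 + 0.007991×3.16² − 7.7774×10⁻⁵×3.16³ = 13.43 mg/L.
Pressure correction: C_s' = 13.43 × 0.712 = 9.564 mg/L.

C_s ≈ 9.56 mg/L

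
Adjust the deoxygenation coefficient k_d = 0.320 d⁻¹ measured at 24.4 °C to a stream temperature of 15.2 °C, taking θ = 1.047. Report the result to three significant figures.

k_d ≈ 0.210 d⁻¹

k_d(T₂) = k_d(T₁) · θ^(T₂−T₁) = 0.320 × 1.047^(15.2−24.4)
= 0.320 × 1.047^-9.20 = 0.320 × 0.6554 = 0.2097 d⁻¹.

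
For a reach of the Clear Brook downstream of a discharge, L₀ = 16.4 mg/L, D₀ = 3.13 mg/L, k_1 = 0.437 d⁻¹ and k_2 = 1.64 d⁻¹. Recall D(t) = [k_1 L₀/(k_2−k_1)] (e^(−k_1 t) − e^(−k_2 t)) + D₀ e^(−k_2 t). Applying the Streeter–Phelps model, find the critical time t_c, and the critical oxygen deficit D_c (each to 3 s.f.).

At the critical point dD/dt = 0, so k_1 L₀ e^(−k_1 t) = k_2 D. Substituting D(t) from the Streeter–Phelps equation and solving for t gives
t_c = ln[(k_2/k_1)(1 − D₀(k_2−k_1)/(k_1 L₀))] / (k_2−k_1).
Here k_2−k_1 = 1.203 d⁻¹ and 1 − D₀(k_2−k_1)/(k_1 L₀) = 1 − 3.13×1.203/(0.437×16.4) = 0.4746, so
t_c = ln(3.753 × 0.4746) / 1.203 = 0.5772 / 1.203 = 0.4798 d.
D_c = (k_1/k_2) L₀ e^(−k_1 t_c) = (0.437/1.64) × 16.4 × e^(−0.437×0.4798) = 0.2665 × 16.4 × 0.8108 = 3.543 mg/L.

t_c ≈ 0.480 d; D_c ≈ 3.54 mg/L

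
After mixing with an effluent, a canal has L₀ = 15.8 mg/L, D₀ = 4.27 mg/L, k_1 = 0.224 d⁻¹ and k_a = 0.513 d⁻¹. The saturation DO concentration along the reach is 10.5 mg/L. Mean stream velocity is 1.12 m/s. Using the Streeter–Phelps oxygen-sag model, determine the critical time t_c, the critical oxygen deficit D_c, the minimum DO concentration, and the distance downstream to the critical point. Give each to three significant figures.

t_c ≈ 1.38 d; D_c ≈ 5.06 mg/L; min DO ≈ 5.44 mg/L; x_c ≈ 134 km

t_c = [1/(k_a−k_1)] ln[(k_a/k_1)(1 − D₀(k_a−k_1)/(k_1 L₀))]
= [1/(0.513−0.224)] ln[(0.513/0.224)(1 − 4.27×0.2890/(0.224×15.8))]
= (1/0.2890) ln[2.290 × 0.6513] = 3.460 × ln(1.492) = 3.460 × 0.3999 = 1.384 d.
L(t_c) = L₀ e^(−k_1 t_c) = 15.8 × 0.7335 = 11.59 mg/L, and at the critical point k_a D_c = k_1 L, so D_c = (0.224/0.513) × 11.59 = 5.060 mg/L.
Minimum DO = C_s − D_c = 10.5 − 5.060 = 5.440 mg/L.
x_c = v t_c = 1.12 m/s × 1.384 d × 86400 s/d = 133900 m ≈ 134 km.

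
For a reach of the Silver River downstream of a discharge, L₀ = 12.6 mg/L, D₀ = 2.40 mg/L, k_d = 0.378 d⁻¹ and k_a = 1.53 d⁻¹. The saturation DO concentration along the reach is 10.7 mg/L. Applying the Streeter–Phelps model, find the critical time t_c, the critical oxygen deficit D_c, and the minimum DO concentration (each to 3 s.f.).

t_c ≈ 0.460 d; D_c ≈ 2.62 mg/L; min DO ≈ 8.08 mg/L

At the critical point dD/dt = 0, so k_d L₀ e^(−k_d t) = k_a D. Substituting D(t) from the Streeter–Phelps equation and solving for t gives
t_c = ln[(k_a/k_d)(1 − D₀(k_a−k_d)/(k_d L₀))] / (k_a−k_d).
Here k_a−k_d = 1.152 d⁻¹ and 1 − D₀(k_a−k_d)/(k_d L₀) = 1 − 2.40×1.152/(0.378×12.6) = 0.4195, so
t_c = ln(4.048 × 0.4195) / 1.152 = 0.5294 / 1.152 = 0.4596 d.
D_c = (k_d/k_a) L₀ e^(−k_d t_c) = (0.378/1.53) × 12.6 × e^(−0.378×0.4596) = 0.2471 × 12.6 × 0.8405 = 2.617 mg/L.
Minimum DO = C_s − D_c = 10.7 − 2.617 = 8.083 mg/L.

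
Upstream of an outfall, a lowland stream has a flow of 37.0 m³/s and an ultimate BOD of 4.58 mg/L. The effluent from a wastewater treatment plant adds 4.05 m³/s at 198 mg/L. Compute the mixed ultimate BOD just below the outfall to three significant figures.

23.7 mg/L

Flow-weighted mixing: C = (Q_r C_r + Q_w C_w)/(Q_r + Q_w)
= (37.0×4.58 + 4.05×198)/(37.0 + 4.05) = 971.4/41.05 = 23.66 mg/L.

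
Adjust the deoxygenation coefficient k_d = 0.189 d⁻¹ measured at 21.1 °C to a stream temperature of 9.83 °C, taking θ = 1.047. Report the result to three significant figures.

k_d ≈ 0.113 d⁻¹

k_d(T₂) = k_d(T₁) · θ^(T₂−T₁) = 0.189 × 1.047^(9.83−21.1)
= 0.189 × 1.047^-11.3 = 0.189 × 0.5959 = 0.1126 d⁻¹.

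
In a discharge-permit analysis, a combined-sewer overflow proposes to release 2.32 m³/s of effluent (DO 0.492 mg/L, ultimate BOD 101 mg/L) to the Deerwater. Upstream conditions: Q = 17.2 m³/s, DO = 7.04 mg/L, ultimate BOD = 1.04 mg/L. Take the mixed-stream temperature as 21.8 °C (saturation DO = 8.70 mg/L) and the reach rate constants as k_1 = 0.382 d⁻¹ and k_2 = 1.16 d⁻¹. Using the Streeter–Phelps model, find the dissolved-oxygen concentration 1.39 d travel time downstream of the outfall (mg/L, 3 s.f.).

Mixed DO = (17.2×7.04 + 2.32×0.492)/(17.2+2.32) = 122.2/19.52 = 6.262 mg/L.
Mixed L₀ = (17.2×1.04 + 2.32×101)/(19.52) = 252.2/19.52 = 12.92 mg/L.
Initial deficit D₀ = C_s − DO₀ = 8.70 − 6.262 = 2.438 mg/L.
D(1.39) = [0.382×12.92/(1.16−0.382)](e^(−0.382×1.39) − e^(−1.16×1.39)) + 2.438 e^(−1.16×1.39)
= 6.344 × (0.5880 − 0.1994) + 2.438 × 0.1994 = 2.952 mg/L.
DO = 8.70 − 2.952 = 5.748 mg/L.

DO ≈ 5.75 mg/L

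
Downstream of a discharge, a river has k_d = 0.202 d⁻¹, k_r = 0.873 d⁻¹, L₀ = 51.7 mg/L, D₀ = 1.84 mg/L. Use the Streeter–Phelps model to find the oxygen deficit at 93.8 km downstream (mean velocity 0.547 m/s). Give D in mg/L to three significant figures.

D ≈ 8.00 mg/L

Travel time t = x/v = 93.8 km / (0.547 m/s) = 93800 m / 0.547 m/s = 171500 s = 1.985 d.
k_d L₀/(k_r−k_d) = 0.202×51.7/(0.873−0.202) = 10.44/0.6710 = 15.56 mg/L.
e^(−k_d t) = e^(−0.202×1.985) = 0.6697; e^(−k_r t) = e^(−0.873×1.985) = 0.1768.
D = 15.56 × (0.6697 − 0.1768) + 1.84 × 0.1768 = 7.671 + 0.3253 = 7.997 mg/L.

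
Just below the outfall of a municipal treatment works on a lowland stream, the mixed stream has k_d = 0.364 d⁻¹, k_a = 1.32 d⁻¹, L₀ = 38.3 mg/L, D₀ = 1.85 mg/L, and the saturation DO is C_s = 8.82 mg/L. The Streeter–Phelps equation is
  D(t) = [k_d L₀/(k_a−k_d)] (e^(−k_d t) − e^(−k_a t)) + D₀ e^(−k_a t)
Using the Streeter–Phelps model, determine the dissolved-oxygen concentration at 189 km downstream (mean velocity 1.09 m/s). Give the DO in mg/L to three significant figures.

DO ≈ 2.70 mg/L

Travel time t = x/v = 189 km / (1.09 m/s) = 189000 m / 1.09 m/s = 173400 s = 2.007 d.
k_d L₀/(k_a−k_d) = 0.364×38.3/(1.32−0.364) = 13.94/0.9560 = 14.58 mg/L.
e^(−k_d t) = e^(−0.364×2.007) = 0.4817; e^(−k_a t) = e^(−1.32×2.007) = 0.07072.
D = 14.58 × (0.4817 − 0.07072) + 1.85 × 0.07072 = 5.993 + 0.1308 = 6.124 mg/L.
DO = C_s − D = 8.82 − 6.124 = 2.696 mg/L.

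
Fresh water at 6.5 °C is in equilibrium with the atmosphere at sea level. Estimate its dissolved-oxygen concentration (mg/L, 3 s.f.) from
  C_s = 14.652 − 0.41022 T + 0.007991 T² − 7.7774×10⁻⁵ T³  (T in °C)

C_s = 14.652 − 0.41022×6.5 + 0.007991×6.5² − 7.7774×10⁻⁵×6.5³ = 12.30 mg/L.

C_s ≈ 12.3 mg/L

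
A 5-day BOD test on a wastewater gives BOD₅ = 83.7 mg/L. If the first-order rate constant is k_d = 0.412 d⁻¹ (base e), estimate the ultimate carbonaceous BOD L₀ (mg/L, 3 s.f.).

L₀ ≈ 95.9 mg/L

BOD₅ = L₀(1 − e^(−5k_d)) ⇒ L₀ = BOD₅ / (1 − e^(−5×0.412))
= 83.7 / (1 − 0.1275) = 83.7 / 0.8725 = 95.93 mg/L.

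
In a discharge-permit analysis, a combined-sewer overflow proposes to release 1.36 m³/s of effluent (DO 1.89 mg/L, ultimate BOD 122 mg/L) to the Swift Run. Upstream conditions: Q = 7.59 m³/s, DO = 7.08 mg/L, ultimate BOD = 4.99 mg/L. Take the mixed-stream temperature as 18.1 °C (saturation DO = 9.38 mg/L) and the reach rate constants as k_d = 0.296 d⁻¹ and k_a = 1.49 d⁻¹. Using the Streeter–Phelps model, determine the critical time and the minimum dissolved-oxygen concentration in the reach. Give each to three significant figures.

Mixed DO = (7.59×7.08 + 1.36×1.89)/(7.59+1.36) = 56.31/8.950 = 6.291 mg/L.
Mixed L₀ = (7.59×4.99 + 1.36×122)/(8.950) = 203.8/8.950 = 22.77 mg/L.
Initial deficit D₀ = C_s − DO₀ = 9.38 − 6.291 = 3.089 mg/L.
t_c = (1/1.194) ln[(1.49/0.296)(1 − 3.089×1.194/(0.296×22.77))] = 0.8375 × ln(2.280) = 0.6901 d.
D_c = (0.296/1.49) × 22.77 × e^(−0.296×0.6901) = 0.1987 × 22.77 × 0.8152 = 3.688 mg/L.
Minimum DO = 9.38 − 3.688 = 5.692 mg/L.

t_c ≈ 0.690 d; minimum DO ≈ 5.69 mg/L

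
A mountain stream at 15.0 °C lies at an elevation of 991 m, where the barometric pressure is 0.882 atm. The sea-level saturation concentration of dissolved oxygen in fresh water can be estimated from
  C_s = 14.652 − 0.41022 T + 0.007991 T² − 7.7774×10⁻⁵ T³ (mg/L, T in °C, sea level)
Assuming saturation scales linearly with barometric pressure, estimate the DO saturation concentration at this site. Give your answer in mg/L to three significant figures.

At sea level: C_s = 14.652 − 0.41022×15.0 + 0.007991×15.0² − 7.7774×10⁻⁵×15.0³ = 10.03 mg/L.
Pressure correction: C_s' = 10.03 × 0.882 = 8.850 mg/L.

C_s ≈ 8.85 mg/L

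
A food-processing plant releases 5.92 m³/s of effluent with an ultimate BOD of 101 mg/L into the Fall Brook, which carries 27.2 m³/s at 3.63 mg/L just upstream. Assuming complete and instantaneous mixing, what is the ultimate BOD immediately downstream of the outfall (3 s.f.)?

21.0 mg/L

Flow-weighted mixing: C = (Q_r C_r + Q_w C_w)/(Q_r + Q_w)
= (27.2×3.63 + 5.92×101)/(27.2 + 5.92) = 696.7/33.12 = 21.03 mg/L.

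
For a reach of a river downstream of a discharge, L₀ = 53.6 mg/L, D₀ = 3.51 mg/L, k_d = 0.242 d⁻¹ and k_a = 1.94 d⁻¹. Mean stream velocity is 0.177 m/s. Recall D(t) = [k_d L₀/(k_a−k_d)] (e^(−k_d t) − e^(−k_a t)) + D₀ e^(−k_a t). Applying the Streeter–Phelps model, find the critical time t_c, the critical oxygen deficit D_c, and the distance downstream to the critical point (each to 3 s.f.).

At the critical point dD/dt = 0, so k_d L₀ e^(−k_d t) = k_a D. Substituting D(t) from the Streeter–Phelps equation and solving for t gives
t_c = ln[(k_a/k_d)(1 − D₀(k_a−k_d)/(k_d L₀))] / (k_a−k_d).
Here k_a−k_d = 1.698 d⁻¹ and 1 − D₀(k_a−k_d)/(k_d L₀) = 1 − 3.51×1.698/(0.242×53.6) = 0.5405, so
t_c = ln(8.017 × 0.5405) / 1.698 = 1.466 / 1.698 = 0.8635 d.
L(t_c) = L₀ e^(−k_d t_c) = 53.6 × 0.8114 = 43.49 mg/L, and at the critical point k_a D_c = k_d L, so D_c = (0.242/1.94) × 43.49 = 5.425 mg/L.
x_c = v t_c = 0.177 m/s × 0.8635 d × 86400 s/d = 13210 m ≈ 13.2 km.

t_c ≈ 0.864 d; D_c ≈ 5.43 mg/L; x_c ≈ 13.2 km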